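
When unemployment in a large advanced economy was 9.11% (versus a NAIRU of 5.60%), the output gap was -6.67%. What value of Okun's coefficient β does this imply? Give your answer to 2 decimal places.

Okun's law: output gap = -β × (u - u*).
-6.67 = -β × (9.11 - 5.6) = -β × 3.51, so β = 6.67/3.51 = 1.90.

β ≈ 1.90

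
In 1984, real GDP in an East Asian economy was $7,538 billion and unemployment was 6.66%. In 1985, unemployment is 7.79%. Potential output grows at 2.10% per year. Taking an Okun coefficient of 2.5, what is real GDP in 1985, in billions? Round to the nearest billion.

Δu = 7.79 - 6.66 = 1.13 points.
Okun's law (growth form): g_Y = g_Y* - β × Δu = 2.10 - 2.5 × (1.13) = 2.1 - 2.825 = -0.725%.
Real GDP in the next year = 7538 × (1 - 0.725/100) = 7538 × 0.99275 ≈ 7483 billion.

$7,483 billion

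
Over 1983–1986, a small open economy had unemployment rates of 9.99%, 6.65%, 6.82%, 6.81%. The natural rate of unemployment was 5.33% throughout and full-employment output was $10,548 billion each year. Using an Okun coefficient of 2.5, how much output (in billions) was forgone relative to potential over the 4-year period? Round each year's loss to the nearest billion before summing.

Year 1983: gap = -2.5 × (9.99 - 5.33) = -11.65%, loss ≈ 10548 × 11.65/100 ≈ 1229.
Year 1984: gap = -2.5 × (6.65 - 5.33) = -3.3%, loss ≈ 10548 × 3.3/100 ≈ 348.
Year 1985: gap = -2.5 × (6.82 - 5.33) = -3.725%, loss ≈ 10548 × 3.725/100 ≈ 393.
Year 1986: gap = -2.5 × (6.81 - 5.33) = -3.7%, loss ≈ 10548 × 3.7/100 ≈ 390.
Total lost output = 1229 + 348 + 393 + 390 = 2360 billion.

$2,360 billion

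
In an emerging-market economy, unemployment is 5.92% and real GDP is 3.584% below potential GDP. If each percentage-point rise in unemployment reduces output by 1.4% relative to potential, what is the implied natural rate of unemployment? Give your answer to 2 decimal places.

3.36%

From Okun's law, u - u* = -(output gap)/β = -(-3.584)/1.4 = 2.56 points.
So u* = 5.92 - 2.56 = 3.36%.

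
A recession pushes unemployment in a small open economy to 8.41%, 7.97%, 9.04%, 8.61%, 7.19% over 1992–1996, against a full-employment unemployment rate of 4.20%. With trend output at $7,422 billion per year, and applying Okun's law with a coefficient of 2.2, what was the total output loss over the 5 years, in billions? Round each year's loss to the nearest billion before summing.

Year 1992: gap = -2.2 × (8.41 - 4.2) = -9.262%, loss ≈ 7422 × 9.262/100 ≈ 687.
Year 1993: gap = -2.2 × (7.97 - 4.2) = -8.294%, loss ≈ 7422 × 8.294/100 ≈ 616.
Year 1994: gap = -2.2 × (9.04 - 4.2) = -10.648%, loss ≈ 7422 × 10.648/100 ≈ 790.
Year 1995: gap = -2.2 × (8.61 - 4.2) = -9.702%, loss ≈ 7422 × 9.702/100 ≈ 720.
Year 1996: gap = -2.2 × (7.19 - 4.2) = -6.578%, loss ≈ 7422 × 6.578/100 ≈ 488.
Total lost output = 687 + 616 + 790 + 720 + 488 = 3301 billion.

$3,301 billion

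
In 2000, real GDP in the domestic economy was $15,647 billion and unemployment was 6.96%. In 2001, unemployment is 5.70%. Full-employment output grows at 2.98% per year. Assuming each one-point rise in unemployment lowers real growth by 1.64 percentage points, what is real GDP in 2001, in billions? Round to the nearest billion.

Δu = 5.7 - 6.96 = -1.26 points.
Okun's law (growth form): g_Y = g_Y* - β × Δu = 2.98 - 1.64 × (-1.26) = 2.98 + 2.0664 = 5.0464%.
Real GDP in the next year = 15647 × (1 + 5.0464/100) = 15647 × 1.050464 ≈ 16437 billion.

$16,437 billion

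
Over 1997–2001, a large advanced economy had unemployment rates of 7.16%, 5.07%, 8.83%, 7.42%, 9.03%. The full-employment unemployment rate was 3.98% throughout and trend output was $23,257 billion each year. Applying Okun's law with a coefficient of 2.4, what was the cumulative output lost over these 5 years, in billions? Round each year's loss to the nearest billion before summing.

$9,829 billion

Year 1997: gap = -2.4 × (7.16 - 3.98) = -7.632%, loss ≈ 23257 × 7.632/100 ≈ 1775.
Year 1998: gap = -2.4 × (5.07 - 3.98) = -2.616%, loss ≈ 23257 × 2.616/100 ≈ 608.
Year 1999: gap = -2.4 × (8.83 - 3.98) = -11.64%, loss ≈ 23257 × 11.64/100 ≈ 2707.
Year 2000: gap = -2.4 × (7.42 - 3.98) = -8.256%, loss ≈ 23257 × 8.256/100 ≈ 1920.
Year 2001: gap = -2.4 × (9.03 - 3.98) = -12.12%, loss ≈ 23257 × 12.12/100 ≈ 2819.
Total lost output = 1775 + 608 + 2707 + 1920 + 2819 = 9829 billion.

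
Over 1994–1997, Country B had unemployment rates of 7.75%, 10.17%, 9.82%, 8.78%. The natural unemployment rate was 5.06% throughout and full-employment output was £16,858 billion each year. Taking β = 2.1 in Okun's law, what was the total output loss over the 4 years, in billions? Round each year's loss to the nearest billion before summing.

£5,763 billion

Year 1994: gap = -2.1 × (7.75 - 5.06) = -5.649%, loss ≈ 16858 × 5.649/100 ≈ 952.
Year 1995: gap = -2.1 × (10.17 - 5.06) = -10.731%, loss ≈ 16858 × 10.731/100 ≈ 1809.
Year 1996: gap = -2.1 × (9.82 - 5.06) = -9.996%, loss ≈ 16858 × 9.996/100 ≈ 1685.
Year 1997: gap = -2.1 × (8.78 - 5.06) = -7.812%, loss ≈ 16858 × 7.812/100 ≈ 1317.
Total lost output = 952 + 1809 + 1685 + 1317 = 5763 billion.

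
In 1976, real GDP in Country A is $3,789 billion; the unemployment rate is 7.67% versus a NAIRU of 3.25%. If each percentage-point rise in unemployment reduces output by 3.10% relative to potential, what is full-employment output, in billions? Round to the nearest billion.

Unemployment gap = 7.67 - 3.25 = 4.42 points, so output gap = -3.1 × 4.42 = -13.702%.
Since Y = Y* × (1 + gap/100), Y* = 3789/0.86298 ≈ 4391 billion.

$4,391 billion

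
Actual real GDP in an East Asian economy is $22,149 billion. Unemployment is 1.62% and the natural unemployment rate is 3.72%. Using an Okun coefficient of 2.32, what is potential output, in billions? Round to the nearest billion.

Unemployment gap = 1.62 - 3.72 = -2.1 points, so output gap = -2.32 × (-2.1) = 4.872%.
Since Y = Y* × (1 + gap/100), Y* = 22149/1.04872 ≈ 21120 billion.

$21,120 billion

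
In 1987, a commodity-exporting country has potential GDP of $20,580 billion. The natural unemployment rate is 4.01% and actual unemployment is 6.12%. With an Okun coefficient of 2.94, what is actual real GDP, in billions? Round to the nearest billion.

Unemployment gap = 6.12 - 4.01 = 2.11 points, so the output gap is -2.94 × 2.11 = -6.2034%.
Actual GDP = 20580 × (1 - 6.2034/100) = 20580 × 0.937966 ≈ 19303 billion.

$19,303 billion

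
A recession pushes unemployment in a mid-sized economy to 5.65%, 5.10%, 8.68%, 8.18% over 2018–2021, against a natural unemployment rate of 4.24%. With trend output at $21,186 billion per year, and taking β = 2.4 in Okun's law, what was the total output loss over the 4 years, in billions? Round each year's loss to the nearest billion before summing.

$5,415 billion

Year 2018: gap = -2.4 × (5.65 - 4.24) = -3.384%, loss ≈ 21186 × 3.384/100 ≈ 717.
Year 2019: gap = -2.4 × (5.1 - 4.24) = -2.064%, loss ≈ 21186 × 2.064/100 ≈ 437.
Year 2020: gap = -2.4 × (8.68 - 4.24) = -10.656%, loss ≈ 21186 × 10.656/100 ≈ 2258.
Year 2021: gap = -2.4 × (8.18 - 4.24) = -9.456%, loss ≈ 21186 × 9.456/100 ≈ 2003.
Total lost output = 717 + 437 + 2258 + 2003 = 5415 billion.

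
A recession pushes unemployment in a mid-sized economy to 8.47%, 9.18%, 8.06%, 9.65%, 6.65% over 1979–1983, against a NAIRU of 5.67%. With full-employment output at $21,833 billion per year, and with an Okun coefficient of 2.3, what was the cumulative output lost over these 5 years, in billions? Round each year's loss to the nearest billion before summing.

Year 1979: gap = -2.3 × (8.47 - 5.67) = -6.44%, loss ≈ 21833 × 6.44/100 ≈ 1406.
Year 1980: gap = -2.3 × (9.18 - 5.67) = -8.073%, loss ≈ 21833 × 8.073/100 ≈ 1763.
Year 1981: gap = -2.3 × (8.06 - 5.67) = -5.497%, loss ≈ 21833 × 5.497/100 ≈ 1200.
Year 1982: gap = -2.3 × (9.65 - 5.67) = -9.154%, loss ≈ 21833 × 9.154/100 ≈ 1999.
Year 1983: gap = -2.3 × (6.65 - 5.67) = -2.254%, loss ≈ 21833 × 2.254/100 ≈ 492.
Total lost output = 1406 + 1763 + 1200 + 1999 + 492 = 6860 billion.

$6,860 billion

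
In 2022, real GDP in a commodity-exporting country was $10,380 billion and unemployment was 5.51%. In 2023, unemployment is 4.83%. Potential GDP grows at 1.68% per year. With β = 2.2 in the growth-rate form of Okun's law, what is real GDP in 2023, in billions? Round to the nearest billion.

Δu = 4.83 - 5.51 = -0.68 points.
Okun's law (growth form): g_Y = g_Y* - β × Δu = 1.68 - 2.2 × (-0.68) = 1.68 + 1.496 = 3.176%.
Real GDP in the next year = 10380 × (1 + 3.176/100) = 10380 × 1.03176 ≈ 10710 billion.

$10,710 billion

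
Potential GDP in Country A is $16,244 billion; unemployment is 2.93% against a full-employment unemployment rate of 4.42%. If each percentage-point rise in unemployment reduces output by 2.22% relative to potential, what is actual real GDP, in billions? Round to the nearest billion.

Unemployment gap = 2.93 - 4.42 = -1.49 points, so the output gap is -2.22 × (-1.49) = 3.3078%.
Actual GDP = 16244 × (1 + 3.3078/100) = 16244 × 1.033078 ≈ 16781 billion.

$16,781 billion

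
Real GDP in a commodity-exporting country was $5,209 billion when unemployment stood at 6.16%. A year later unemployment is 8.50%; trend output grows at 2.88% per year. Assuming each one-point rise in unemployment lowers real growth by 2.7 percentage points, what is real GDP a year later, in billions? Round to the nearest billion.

Δu = 8.5 - 6.16 = 2.34 points.
Okun's law (growth form): g_Y = g_Y* - β × Δu = 2.88 - 2.7 × (2.34) = 2.88 - 6.318 = -3.438%.
Real GDP in the next year = 5209 × (1 - 3.438/100) = 5209 × 0.96562 ≈ 5030 billion.

$5,030 billion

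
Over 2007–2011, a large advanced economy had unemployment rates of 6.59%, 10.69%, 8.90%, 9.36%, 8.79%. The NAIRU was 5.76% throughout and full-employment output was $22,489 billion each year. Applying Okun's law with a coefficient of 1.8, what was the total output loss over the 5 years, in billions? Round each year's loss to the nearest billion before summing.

$6,287 billion

Year 2007: gap = -1.8 × (6.59 - 5.76) = -1.494%, loss ≈ 22489 × 1.494/100 ≈ 336.
Year 2008: gap = -1.8 × (10.69 - 5.76) = -8.874%, loss ≈ 22489 × 8.874/100 ≈ 1996.
Year 2009: gap = -1.8 × (8.9 - 5.76) = -5.652%, loss ≈ 22489 × 5.652/100 ≈ 1271.
Year 2010: gap = -1.8 × (9.36 - 5.76) = -6.48%, loss ≈ 22489 × 6.48/100 ≈ 1457.
Year 2011: gap = -1.8 × (8.79 - 5.76) = -5.454%, loss ≈ 22489 × 5.454/100 ≈ 1227.
Total lost output = 336 + 1996 + 1271 + 1457 + 1227 = 6287 billion.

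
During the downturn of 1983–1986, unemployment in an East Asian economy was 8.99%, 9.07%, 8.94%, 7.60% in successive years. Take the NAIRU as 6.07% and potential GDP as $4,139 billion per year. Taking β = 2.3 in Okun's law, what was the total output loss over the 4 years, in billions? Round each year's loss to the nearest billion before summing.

Year 1983: gap = -2.3 × (8.99 - 6.07) = -6.716%, loss ≈ 4139 × 6.716/100 ≈ 278.
Year 1984: gap = -2.3 × (9.07 - 6.07) = -6.9%, loss ≈ 4139 × 6.9/100 ≈ 286.
Year 1985: gap = -2.3 × (8.94 - 6.07) = -6.601%, loss ≈ 4139 × 6.601/100 ≈ 273.
Year 1986: gap = -2.3 × (7.6 - 6.07) = -3.519%, loss ≈ 4139 × 3.519/100 ≈ 146.
Total lost output = 278 + 286 + 273 + 146 = 983 billion.

$983 billion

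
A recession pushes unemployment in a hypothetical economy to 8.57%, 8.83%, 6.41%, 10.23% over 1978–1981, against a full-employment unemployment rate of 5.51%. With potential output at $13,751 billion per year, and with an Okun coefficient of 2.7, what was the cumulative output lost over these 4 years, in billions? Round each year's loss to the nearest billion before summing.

$4,455 billion

Year 1978: gap = -2.7 × (8.57 - 5.51) = -8.262%, loss ≈ 13751 × 8.262/100 ≈ 1136.
Year 1979: gap = -2.7 × (8.83 - 5.51) = -8.964%, loss ≈ 13751 × 8.964/100 ≈ 1233.
Year 1980: gap = -2.7 × (6.41 - 5.51) = -2.43%, loss ≈ 13751 × 2.43/100 ≈ 334.
Year 1981: gap = -2.7 × (10.23 - 5.51) = -12.744%, loss ≈ 13751 × 12.744/100 ≈ 1752.
Total lost output = 1136 + 1233 + 334 + 1752 = 4455 billion.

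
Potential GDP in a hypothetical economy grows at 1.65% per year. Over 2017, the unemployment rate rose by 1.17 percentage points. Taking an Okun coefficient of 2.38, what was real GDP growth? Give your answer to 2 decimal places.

-1.13%

Growth-rate Okun's law: g_Y = g_Y* - β × Δu.
g_Y = 1.65 - 2.38 × (1.17) = 1.65 - 2.7846 = -1.1346%, i.e. -1.13% to 2 d.p.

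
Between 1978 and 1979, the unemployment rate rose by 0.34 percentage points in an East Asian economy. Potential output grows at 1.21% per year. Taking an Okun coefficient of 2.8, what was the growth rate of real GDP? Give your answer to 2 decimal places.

0.26%

Growth-rate Okun's law: g_Y = g_Y* - β × Δu.
g_Y = 1.21 - 2.8 × (0.34) = 1.21 - 0.952 = 0.258%, i.e. 0.26% to 2 d.p.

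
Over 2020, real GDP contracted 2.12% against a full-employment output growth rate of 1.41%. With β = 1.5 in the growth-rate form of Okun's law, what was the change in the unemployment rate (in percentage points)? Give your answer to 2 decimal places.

2.35 percentage points

Growth-rate Okun's law: g_Y = g_Y* - β × Δu, so Δu = (g_Y* - g_Y)/β.
Δu = (1.41 + 2.12)/1.5 = 3.53/1.5 = 2.35 percentage points.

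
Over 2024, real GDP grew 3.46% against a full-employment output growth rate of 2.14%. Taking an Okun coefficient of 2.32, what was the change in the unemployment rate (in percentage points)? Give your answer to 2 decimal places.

Growth-rate Okun's law: g_Y = g_Y* - β × Δu, so Δu = (g_Y* - g_Y)/β.
Δu = (2.14 - 3.46)/2.32 = -1.32/2.32 = -0.57 percentage points.

-0.57 percentage points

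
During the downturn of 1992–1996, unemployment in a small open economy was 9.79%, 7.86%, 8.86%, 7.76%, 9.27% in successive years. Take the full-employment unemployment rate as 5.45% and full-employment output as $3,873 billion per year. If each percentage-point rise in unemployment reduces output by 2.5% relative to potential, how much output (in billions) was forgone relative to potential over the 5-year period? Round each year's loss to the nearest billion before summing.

$1,577 billion

Year 1992: gap = -2.5 × (9.79 - 5.45) = -10.85%, loss ≈ 3873 × 10.85/100 ≈ 420.
Year 1993: gap = -2.5 × (7.86 - 5.45) = -6.025%, loss ≈ 3873 × 6.025/100 ≈ 233.
Year 1994: gap = -2.5 × (8.86 - 5.45) = -8.525%, loss ≈ 3873 × 8.525/100 ≈ 330.
Year 1995: gap = -2.5 × (7.76 - 5.45) = -5.775%, loss ≈ 3873 × 5.775/100 ≈ 224.
Year 1996: gap = -2.5 × (9.27 - 5.45) = -9.55%, loss ≈ 3873 × 9.55/100 ≈ 370.
Total lost output = 420 + 233 + 330 + 224 + 370 = 1577 billion.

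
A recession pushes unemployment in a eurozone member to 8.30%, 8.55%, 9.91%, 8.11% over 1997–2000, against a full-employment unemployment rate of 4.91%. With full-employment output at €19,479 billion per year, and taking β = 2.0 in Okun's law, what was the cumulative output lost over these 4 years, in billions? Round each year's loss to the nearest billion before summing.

€5,934 billion

Year 1997: gap = -2.0 × (8.3 - 4.91) = -6.78%, loss ≈ 19479 × 6.78/100 ≈ 1321.
Year 1998: gap = -2.0 × (8.55 - 4.91) = -7.28%, loss ≈ 19479 × 7.28/100 ≈ 1418.
Year 1999: gap = -2.0 × (9.91 - 4.91) = -10%, loss ≈ 19479 × 10/100 ≈ 1948.
Year 2000: gap = -2.0 × (8.11 - 4.91) = -6.4%, loss ≈ 19479 × 6.4/100 ≈ 1247.
Total lost output = 1321 + 1418 + 1948 + 1247 = 5934 billion.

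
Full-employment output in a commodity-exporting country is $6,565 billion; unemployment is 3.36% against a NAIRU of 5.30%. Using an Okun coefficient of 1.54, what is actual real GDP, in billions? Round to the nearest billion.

Unemployment gap = 3.36 - 5.3 = -1.94 points, so the output gap is -1.54 × (-1.94) = 2.9876%.
Actual GDP = 6565 × (1 + 2.9876/100) = 6565 × 1.029876 ≈ 6761 billion.

$6,761 billion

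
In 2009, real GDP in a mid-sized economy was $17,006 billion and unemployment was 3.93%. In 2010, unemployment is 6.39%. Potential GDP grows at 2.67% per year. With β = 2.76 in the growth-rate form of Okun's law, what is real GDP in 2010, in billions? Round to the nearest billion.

$16,305 billion

Δu = 6.39 - 3.93 = 2.46 points.
Okun's law (growth form): g_Y = g_Y* - β × Δu = 2.67 - 2.76 × (2.46) = 2.67 - 6.7896 = -4.1196%.
Real GDP in the next year = 17006 × (1 - 4.1196/100) = 17006 × 0.958804 ≈ 16305 billion.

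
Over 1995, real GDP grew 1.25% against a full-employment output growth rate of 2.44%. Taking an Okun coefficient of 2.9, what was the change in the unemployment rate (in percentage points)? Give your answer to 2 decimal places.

0.41 percentage points

Growth-rate Okun's law: g_Y = g_Y* - β × Δu, so Δu = (g_Y* - g_Y)/β.
Δu = (2.44 - 1.25)/2.9 = 1.19/2.9 = 0.41 percentage points.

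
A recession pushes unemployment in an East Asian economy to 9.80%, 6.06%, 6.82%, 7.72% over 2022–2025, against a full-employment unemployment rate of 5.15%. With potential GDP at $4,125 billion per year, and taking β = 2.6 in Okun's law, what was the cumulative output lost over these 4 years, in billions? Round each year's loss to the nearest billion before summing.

Year 2022: gap = -2.6 × (9.8 - 5.15) = -12.09%, loss ≈ 4125 × 12.09/100 ≈ 499.
Year 2023: gap = -2.6 × (6.06 - 5.15) = -2.366%, loss ≈ 4125 × 2.366/100 ≈ 98.
Year 2024: gap = -2.6 × (6.82 - 5.15) = -4.342%, loss ≈ 4125 × 4.342/100 ≈ 179.
Year 2025: gap = -2.6 × (7.72 - 5.15) = -6.682%, loss ≈ 4125 × 6.682/100 ≈ 276.
Total lost output = 499 + 98 + 179 + 276 = 1052 billion.

$1,052 billion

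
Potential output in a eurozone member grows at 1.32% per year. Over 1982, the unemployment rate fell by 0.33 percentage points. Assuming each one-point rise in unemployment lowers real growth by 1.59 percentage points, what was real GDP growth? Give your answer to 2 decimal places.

1.84%

Growth-rate Okun's law: g_Y = g_Y* - β × Δu.
g_Y = 1.32 - 1.59 × (-0.33) = 1.32 + 0.5247 = 1.8447%, i.e. 1.84% to 2 d.p.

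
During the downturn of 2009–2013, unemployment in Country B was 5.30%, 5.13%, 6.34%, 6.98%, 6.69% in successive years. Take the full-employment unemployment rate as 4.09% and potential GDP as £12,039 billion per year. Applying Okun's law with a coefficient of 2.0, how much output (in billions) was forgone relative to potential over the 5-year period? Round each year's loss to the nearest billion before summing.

Year 2009: gap = -2.0 × (5.3 - 4.09) = -2.42%, loss ≈ 12039 × 2.42/100 ≈ 291.
Year 2010: gap = -2.0 × (5.13 - 4.09) = -2.08%, loss ≈ 12039 × 2.08/100 ≈ 250.
Year 2011: gap = -2.0 × (6.34 - 4.09) = -4.5%, loss ≈ 12039 × 4.5/100 ≈ 542.
Year 2012: gap = -2.0 × (6.98 - 4.09) = -5.78%, loss ≈ 12039 × 5.78/100 ≈ 696.
Year 2013: gap = -2.0 × (6.69 - 4.09) = -5.2%, loss ≈ 12039 × 5.2/100 ≈ 626.
Total lost output = 291 + 250 + 542 + 696 + 626 = 2405 billion.

£2,405 billion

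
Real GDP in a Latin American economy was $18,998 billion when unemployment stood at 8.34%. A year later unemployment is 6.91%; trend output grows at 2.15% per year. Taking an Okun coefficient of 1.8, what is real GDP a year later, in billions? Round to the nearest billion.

Δu = 6.91 - 8.34 = -1.43 points.
Okun's law (growth form): g_Y = g_Y* - β × Δu = 2.15 - 1.8 × (-1.43) = 2.15 + 2.574 = 4.724%.
Real GDP in the next year = 18998 × (1 + 4.724/100) = 18998 × 1.04724 ≈ 19895 billion.

$19,895 billion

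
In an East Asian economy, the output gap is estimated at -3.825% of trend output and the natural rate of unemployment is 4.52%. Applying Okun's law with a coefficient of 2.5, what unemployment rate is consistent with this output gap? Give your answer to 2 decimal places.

From Okun's law, u - u* = -(output gap)/β = -(-3.825)/2.5 = 1.53 points.
So u = 4.52 + 1.53 = 6.05%.

6.05%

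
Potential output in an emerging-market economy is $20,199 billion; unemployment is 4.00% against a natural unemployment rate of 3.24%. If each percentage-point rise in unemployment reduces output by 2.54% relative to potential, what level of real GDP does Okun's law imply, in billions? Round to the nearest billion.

Unemployment gap = 4 - 3.24 = 0.76 points, so the output gap is -2.54 × 0.76 = -1.9304%.
Actual GDP = 20199 × (1 - 1.9304/100) = 20199 × 0.980696 ≈ 19809 billion.

$19,809 billion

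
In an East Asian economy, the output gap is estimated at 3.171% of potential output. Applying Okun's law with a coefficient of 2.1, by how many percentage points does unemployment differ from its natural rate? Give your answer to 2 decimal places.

-1.51 percentage points

Okun's law: output gap = -β × (u - u*), so u - u* = -(output gap)/β.
u - u* = -(3.171)/2.1 = -1.51 percentage points.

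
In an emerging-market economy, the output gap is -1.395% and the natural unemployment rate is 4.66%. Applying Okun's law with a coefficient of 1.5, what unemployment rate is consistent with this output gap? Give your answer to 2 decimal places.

5.59%

From Okun's law, u - u* = -(output gap)/β = -(-1.395)/1.5 = 0.93 points.
So u = 4.66 + 0.93 = 5.59%.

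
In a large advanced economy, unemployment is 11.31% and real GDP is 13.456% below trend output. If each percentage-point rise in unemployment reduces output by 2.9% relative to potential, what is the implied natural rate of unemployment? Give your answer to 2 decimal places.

From Okun's law, u - u* = -(output gap)/β = -(-13.456)/2.9 = 4.64 points.
So u* = 11.31 - 4.64 = 6.67%.

6.67%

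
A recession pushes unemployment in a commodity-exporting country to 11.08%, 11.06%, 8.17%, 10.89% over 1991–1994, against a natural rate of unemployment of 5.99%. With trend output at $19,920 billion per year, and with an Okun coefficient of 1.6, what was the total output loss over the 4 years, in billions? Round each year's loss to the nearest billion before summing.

Year 1991: gap = -1.6 × (11.08 - 5.99) = -8.144%, loss ≈ 19920 × 8.144/100 ≈ 1622.
Year 1992: gap = -1.6 × (11.06 - 5.99) = -8.112%, loss ≈ 19920 × 8.112/100 ≈ 1616.
Year 1993: gap = -1.6 × (8.17 - 5.99) = -3.488%, loss ≈ 19920 × 3.488/100 ≈ 695.
Year 1994: gap = -1.6 × (10.89 - 5.99) = -7.84%, loss ≈ 19920 × 7.84/100 ≈ 1562.
Total lost output = 1622 + 1616 + 695 + 1562 = 5495 billion.

$5,495 billion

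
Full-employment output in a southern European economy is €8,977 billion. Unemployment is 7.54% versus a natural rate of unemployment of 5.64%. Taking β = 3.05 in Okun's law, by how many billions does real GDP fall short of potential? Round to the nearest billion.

€520 billion

Output gap = -3.05 × (7.54 - 5.64) = -3.05 × 1.9 = -5.795%.
Actual GDP ≈ 8977 × 0.94205 ≈ 8457 billion, so the shortfall is 8977 - 8457 = 520 billion.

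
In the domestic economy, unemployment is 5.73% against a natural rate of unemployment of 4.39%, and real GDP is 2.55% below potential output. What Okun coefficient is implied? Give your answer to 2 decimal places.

β ≈ 1.90

Okun's law: output gap = -β × (u - u*).
-2.55 = -β × (5.73 - 4.39) = -β × 1.34, so β = 2.55/1.34 = 1.90.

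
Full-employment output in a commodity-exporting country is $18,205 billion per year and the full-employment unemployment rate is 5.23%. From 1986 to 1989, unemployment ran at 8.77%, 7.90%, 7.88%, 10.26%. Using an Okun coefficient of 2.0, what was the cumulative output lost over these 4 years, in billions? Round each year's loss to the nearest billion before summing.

$5,057 billion

Year 1986: gap = -2.0 × (8.77 - 5.23) = -7.08%, loss ≈ 18205 × 7.08/100 ≈ 1289.
Year 1987: gap = -2.0 × (7.9 - 5.23) = -5.34%, loss ≈ 18205 × 5.34/100 ≈ 972.
Year 1988: gap = -2.0 × (7.88 - 5.23) = -5.3%, loss ≈ 18205 × 5.3/100 ≈ 965.
Year 1989: gap = -2.0 × (10.26 - 5.23) = -10.06%, loss ≈ 18205 × 10.06/100 ≈ 1831.
Total lost output = 1289 + 972 + 965 + 1831 = 5057 billion.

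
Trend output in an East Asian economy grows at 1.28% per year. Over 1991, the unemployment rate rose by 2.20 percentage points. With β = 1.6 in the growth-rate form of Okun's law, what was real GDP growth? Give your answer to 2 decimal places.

-2.24%

Growth-rate Okun's law: g_Y = g_Y* - β × Δu.
g_Y = 1.28 - 1.6 × (2.20) = 1.28 - 3.52 = -2.24%, i.e. -2.24% to 2 d.p.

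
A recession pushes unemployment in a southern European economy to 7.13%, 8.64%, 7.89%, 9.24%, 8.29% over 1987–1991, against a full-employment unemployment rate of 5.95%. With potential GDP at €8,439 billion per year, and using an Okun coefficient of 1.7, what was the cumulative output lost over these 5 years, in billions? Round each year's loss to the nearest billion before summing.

Year 1987: gap = -1.7 × (7.13 - 5.95) = -2.006%, loss ≈ 8439 × 2.006/100 ≈ 169.
Year 1988: gap = -1.7 × (8.64 - 5.95) = -4.573%, loss ≈ 8439 × 4.573/100 ≈ 386.
Year 1989: gap = -1.7 × (7.89 - 5.95) = -3.298%, loss ≈ 8439 × 3.298/100 ≈ 278.
Year 1990: gap = -1.7 × (9.24 - 5.95) = -5.593%, loss ≈ 8439 × 5.593/100 ≈ 472.
Year 1991: gap = -1.7 × (8.29 - 5.95) = -3.978%, loss ≈ 8439 × 3.978/100 ≈ 336.
Total lost output = 169 + 386 + 278 + 472 + 336 = 1641 billion.

€1,641 billion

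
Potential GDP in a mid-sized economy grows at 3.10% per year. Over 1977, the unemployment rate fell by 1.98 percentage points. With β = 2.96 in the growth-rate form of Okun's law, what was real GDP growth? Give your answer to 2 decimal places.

8.96%

Growth-rate Okun's law: g_Y = g_Y* - β × Δu.
g_Y = 3.10 - 2.96 × (-1.98) = 3.1 + 5.8608 = 8.9608%, i.e. 8.96% to 2 d.p.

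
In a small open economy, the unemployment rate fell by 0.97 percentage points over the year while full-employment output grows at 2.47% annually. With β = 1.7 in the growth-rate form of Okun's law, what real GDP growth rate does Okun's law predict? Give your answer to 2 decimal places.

4.12%

Growth-rate Okun's law: g_Y = g_Y* - β × Δu.
g_Y = 2.47 - 1.7 × (-0.97) = 2.47 + 1.649 = 4.119%, i.e. 4.12% to 2 d.p.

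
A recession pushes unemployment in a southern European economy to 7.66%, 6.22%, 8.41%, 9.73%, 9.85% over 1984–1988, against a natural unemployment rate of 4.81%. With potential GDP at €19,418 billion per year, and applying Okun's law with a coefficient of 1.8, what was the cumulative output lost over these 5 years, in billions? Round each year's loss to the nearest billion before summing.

€6,229 billion

Year 1984: gap = -1.8 × (7.66 - 4.81) = -5.13%, loss ≈ 19418 × 5.13/100 ≈ 996.
Year 1985: gap = -1.8 × (6.22 - 4.81) = -2.538%, loss ≈ 19418 × 2.538/100 ≈ 493.
Year 1986: gap = -1.8 × (8.41 - 4.81) = -6.48%, loss ≈ 19418 × 6.48/100 ≈ 1258.
Year 1987: gap = -1.8 × (9.73 - 4.81) = -8.856%, loss ≈ 19418 × 8.856/100 ≈ 1720.
Year 1988: gap = -1.8 × (9.85 - 4.81) = -9.072%, loss ≈ 19418 × 9.072/100 ≈ 1762.
Total lost output = 996 + 493 + 1258 + 1720 + 1762 = 6229 billion.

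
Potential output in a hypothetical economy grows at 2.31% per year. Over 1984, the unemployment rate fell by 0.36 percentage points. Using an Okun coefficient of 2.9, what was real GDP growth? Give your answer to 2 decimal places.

3.35%

Growth-rate Okun's law: g_Y = g_Y* - β × Δu.
g_Y = 2.31 - 2.9 × (-0.36) = 2.31 + 1.044 = 3.354%, i.e. 3.35% to 2 d.p.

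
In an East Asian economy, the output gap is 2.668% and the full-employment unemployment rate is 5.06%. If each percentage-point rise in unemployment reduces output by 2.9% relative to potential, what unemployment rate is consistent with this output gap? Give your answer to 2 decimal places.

From Okun's law, u - u* = -(output gap)/β = -(2.668)/2.9 = -0.92 points.
So u = 5.06 - 0.92 = 4.14%.

4.14%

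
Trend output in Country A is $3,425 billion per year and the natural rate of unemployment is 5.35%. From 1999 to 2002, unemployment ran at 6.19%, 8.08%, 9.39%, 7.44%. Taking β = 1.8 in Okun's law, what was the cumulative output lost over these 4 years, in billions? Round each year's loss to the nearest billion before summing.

$598 billion

Year 1999: gap = -1.8 × (6.19 - 5.35) = -1.512%, loss ≈ 3425 × 1.512/100 ≈ 52.
Year 2000: gap = -1.8 × (8.08 - 5.35) = -4.914%, loss ≈ 3425 × 4.914/100 ≈ 168.
Year 2001: gap = -1.8 × (9.39 - 5.35) = -7.272%, loss ≈ 3425 × 7.272/100 ≈ 249.
Year 2002: gap = -1.8 × (7.44 - 5.35) = -3.762%, loss ≈ 3425 × 3.762/100 ≈ 129.
Total lost output = 52 + 168 + 249 + 129 = 598 billion.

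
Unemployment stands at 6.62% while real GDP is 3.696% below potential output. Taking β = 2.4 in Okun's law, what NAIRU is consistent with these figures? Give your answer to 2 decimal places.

From Okun's law, u - u* = -(output gap)/β = -(-3.696)/2.4 = 1.54 points.
So u* = 6.62 - 1.54 = 5.08%.

5.08%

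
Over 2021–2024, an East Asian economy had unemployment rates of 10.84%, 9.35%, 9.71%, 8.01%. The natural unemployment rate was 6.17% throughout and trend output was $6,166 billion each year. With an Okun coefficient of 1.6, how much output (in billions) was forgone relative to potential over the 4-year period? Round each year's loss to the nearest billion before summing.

Year 2021: gap = -1.6 × (10.84 - 6.17) = -7.472%, loss ≈ 6166 × 7.472/100 ≈ 461.
Year 2022: gap = -1.6 × (9.35 - 6.17) = -5.088%, loss ≈ 6166 × 5.088/100 ≈ 314.
Year 2023: gap = -1.6 × (9.71 - 6.17) = -5.664%, loss ≈ 6166 × 5.664/100 ≈ 349.
Year 2024: gap = -1.6 × (8.01 - 6.17) = -2.944%, loss ≈ 6166 × 2.944/100 ≈ 182.
Total lost output = 461 + 314 + 349 + 182 = 1306 billion.

$1,306 billion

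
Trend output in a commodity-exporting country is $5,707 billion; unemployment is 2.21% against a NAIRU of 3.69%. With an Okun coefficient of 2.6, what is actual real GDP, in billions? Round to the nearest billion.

$5,927 billion

Unemployment gap = 2.21 - 3.69 = -1.48 points, so the output gap is -2.6 × (-1.48) = 3.848%.
Actual GDP = 5707 × (1 + 3.848/100) = 5707 × 1.03848 ≈ 5927 billion.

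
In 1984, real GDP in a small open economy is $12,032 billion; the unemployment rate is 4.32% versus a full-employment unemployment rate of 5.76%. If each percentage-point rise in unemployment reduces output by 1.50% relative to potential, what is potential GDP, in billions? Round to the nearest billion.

Unemployment gap = 4.32 - 5.76 = -1.44 points, so output gap = -1.5 × (-1.44) = 2.16%.
Since Y = Y* × (1 + gap/100), Y* = 12032/1.0216 ≈ 11778 billion.

$11,778 billion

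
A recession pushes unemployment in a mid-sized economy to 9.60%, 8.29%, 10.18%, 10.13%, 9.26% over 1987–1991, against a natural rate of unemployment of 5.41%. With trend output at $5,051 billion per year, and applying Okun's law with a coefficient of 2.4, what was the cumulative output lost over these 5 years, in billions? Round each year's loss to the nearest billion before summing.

Year 1987: gap = -2.4 × (9.6 - 5.41) = -10.056%, loss ≈ 5051 × 10.056/100 ≈ 508.
Year 1988: gap = -2.4 × (8.29 - 5.41) = -6.912%, loss ≈ 5051 × 6.912/100 ≈ 349.
Year 1989: gap = -2.4 × (10.18 - 5.41) = -11.448%, loss ≈ 5051 × 11.448/100 ≈ 578.
Year 1990: gap = -2.4 × (10.13 - 5.41) = -11.328%, loss ≈ 5051 × 11.328/100 ≈ 572.
Year 1991: gap = -2.4 × (9.26 - 5.41) = -9.24%, loss ≈ 5051 × 9.24/100 ≈ 467.
Total lost output = 508 + 349 + 578 + 572 + 467 = 2474 billion.

$2,474 billion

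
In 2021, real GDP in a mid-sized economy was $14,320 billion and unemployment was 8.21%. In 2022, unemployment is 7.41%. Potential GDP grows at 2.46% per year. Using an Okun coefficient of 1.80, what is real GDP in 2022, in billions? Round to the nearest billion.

Δu = 7.41 - 8.21 = -0.8 points.
Okun's law (growth form): g_Y = g_Y* - β × Δu = 2.46 - 1.80 × (-0.80) = 2.46 + 1.44 = 3.9%.
Real GDP in the next year = 14320 × (1 + 3.9/100) = 14320 × 1.039 ≈ 14878 billion.

$14,878 billion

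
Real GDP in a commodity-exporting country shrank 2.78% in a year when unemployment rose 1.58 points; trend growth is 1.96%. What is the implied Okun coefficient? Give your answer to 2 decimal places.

Growth form: g_Y = g_Y* - β × Δu, so β = (g_Y* - g_Y)/Δu.
β = (1.96 + 2.78)/1.58 = 4.74/1.58 = 3.00.

β ≈ 3.00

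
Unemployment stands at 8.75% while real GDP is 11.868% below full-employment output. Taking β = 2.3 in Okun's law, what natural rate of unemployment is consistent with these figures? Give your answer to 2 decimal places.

From Okun's law, u - u* = -(output gap)/β = -(-11.868)/2.3 = 5.16 points.
So u* = 8.75 - 5.16 = 3.59%.

3.59%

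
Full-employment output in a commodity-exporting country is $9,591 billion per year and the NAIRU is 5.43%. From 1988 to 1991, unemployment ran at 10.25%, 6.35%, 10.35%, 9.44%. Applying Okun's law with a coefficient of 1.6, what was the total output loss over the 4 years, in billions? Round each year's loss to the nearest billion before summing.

$2,251 billion

Year 1988: gap = -1.6 × (10.25 - 5.43) = -7.712%, loss ≈ 9591 × 7.712/100 ≈ 740.
Year 1989: gap = -1.6 × (6.35 - 5.43) = -1.472%, loss ≈ 9591 × 1.472/100 ≈ 141.
Year 1990: gap = -1.6 × (10.35 - 5.43) = -7.872%, loss ≈ 9591 × 7.872/100 ≈ 755.
Year 1991: gap = -1.6 × (9.44 - 5.43) = -6.416%, loss ≈ 9591 × 6.416/100 ≈ 615.
Total lost output = 740 + 141 + 755 + 615 = 2251 billion.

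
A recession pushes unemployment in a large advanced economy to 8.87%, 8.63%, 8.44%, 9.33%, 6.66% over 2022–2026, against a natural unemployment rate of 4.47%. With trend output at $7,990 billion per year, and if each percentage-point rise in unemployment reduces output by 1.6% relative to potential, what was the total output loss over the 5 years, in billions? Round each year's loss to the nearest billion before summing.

$2,503 billion

Year 2022: gap = -1.6 × (8.87 - 4.47) = -7.04%, loss ≈ 7990 × 7.04/100 ≈ 562.
Year 2023: gap = -1.6 × (8.63 - 4.47) = -6.656%, loss ≈ 7990 × 6.656/100 ≈ 532.
Year 2024: gap = -1.6 × (8.44 - 4.47) = -6.352%, loss ≈ 7990 × 6.352/100 ≈ 508.
Year 2025: gap = -1.6 × (9.33 - 4.47) = -7.776%, loss ≈ 7990 × 7.776/100 ≈ 621.
Year 2026: gap = -1.6 × (6.66 - 4.47) = -3.504%, loss ≈ 7990 × 3.504/100 ≈ 280.
Total lost output = 562 + 532 + 508 + 621 + 280 = 2503 billion.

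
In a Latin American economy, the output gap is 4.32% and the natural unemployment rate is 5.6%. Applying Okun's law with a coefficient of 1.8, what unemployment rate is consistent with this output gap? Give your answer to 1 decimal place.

From Okun's law, u - u* = -(output gap)/β = -(4.32)/1.8 = -2.4 points.
So u = 5.6 - 2.4 = 3.2%.

3.2%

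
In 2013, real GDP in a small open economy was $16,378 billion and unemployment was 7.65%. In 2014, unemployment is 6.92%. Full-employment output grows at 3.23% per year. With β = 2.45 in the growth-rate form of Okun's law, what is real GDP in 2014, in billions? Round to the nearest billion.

$17,200 billion

Δu = 6.92 - 7.65 = -0.73 points.
Okun's law (growth form): g_Y = g_Y* - β × Δu = 3.23 - 2.45 × (-0.73) = 3.23 + 1.7885 = 5.0185%.
Real GDP in the next year = 16378 × (1 + 5.0185/100) = 16378 × 1.050185 ≈ 17200 billion.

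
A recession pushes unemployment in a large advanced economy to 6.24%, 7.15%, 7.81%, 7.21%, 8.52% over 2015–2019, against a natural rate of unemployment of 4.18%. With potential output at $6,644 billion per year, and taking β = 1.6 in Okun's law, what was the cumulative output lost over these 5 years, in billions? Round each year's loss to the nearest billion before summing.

Year 2015: gap = -1.6 × (6.24 - 4.18) = -3.296%, loss ≈ 6644 × 3.296/100 ≈ 219.
Year 2016: gap = -1.6 × (7.15 - 4.18) = -4.752%, loss ≈ 6644 × 4.752/100 ≈ 316.
Year 2017: gap = -1.6 × (7.81 - 4.18) = -5.808%, loss ≈ 6644 × 5.808/100 ≈ 386.
Year 2018: gap = -1.6 × (7.21 - 4.18) = -4.848%, loss ≈ 6644 × 4.848/100 ≈ 322.
Year 2019: gap = -1.6 × (8.52 - 4.18) = -6.944%, loss ≈ 6644 × 6.944/100 ≈ 461.
Total lost output = 219 + 316 + 386 + 322 + 461 = 1704 billion.

$1,704 billion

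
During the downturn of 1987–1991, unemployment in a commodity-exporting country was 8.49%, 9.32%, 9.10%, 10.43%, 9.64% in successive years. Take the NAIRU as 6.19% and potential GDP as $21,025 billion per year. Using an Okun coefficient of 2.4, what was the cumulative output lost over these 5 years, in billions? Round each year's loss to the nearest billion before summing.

$8,089 billion

Year 1987: gap = -2.4 × (8.49 - 6.19) = -5.52%, loss ≈ 21025 × 5.52/100 ≈ 1161.
Year 1988: gap = -2.4 × (9.32 - 6.19) = -7.512%, loss ≈ 21025 × 7.512/100 ≈ 1579.
Year 1989: gap = -2.4 × (9.1 - 6.19) = -6.984%, loss ≈ 21025 × 6.984/100 ≈ 1468.
Year 1990: gap = -2.4 × (10.43 - 6.19) = -10.176%, loss ≈ 21025 × 10.176/100 ≈ 2140.
Year 1991: gap = -2.4 × (9.64 - 6.19) = -8.28%, loss ≈ 21025 × 8.28/100 ≈ 1741.
Total lost output = 1161 + 1579 + 1468 + 2140 + 1741 = 8089 billion.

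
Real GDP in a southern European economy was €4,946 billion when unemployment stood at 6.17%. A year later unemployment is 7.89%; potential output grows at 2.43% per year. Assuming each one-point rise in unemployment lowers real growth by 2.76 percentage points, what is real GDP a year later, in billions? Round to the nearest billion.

Δu = 7.89 - 6.17 = 1.72 points.
Okun's law (growth form): g_Y = g_Y* - β × Δu = 2.43 - 2.76 × (1.72) = 2.43 - 4.7472 = -2.3172%.
Real GDP in the next year = 4946 × (1 - 2.3172/100) = 4946 × 0.976828 ≈ 4831 billion.

€4,831 billion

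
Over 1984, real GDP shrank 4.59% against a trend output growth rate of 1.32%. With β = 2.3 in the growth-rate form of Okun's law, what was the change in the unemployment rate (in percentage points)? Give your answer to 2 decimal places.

2.57 percentage points

Growth-rate Okun's law: g_Y = g_Y* - β × Δu, so Δu = (g_Y* - g_Y)/β.
Δu = (1.32 + 4.59)/2.3 = 5.91/2.3 = 2.57 percentage points.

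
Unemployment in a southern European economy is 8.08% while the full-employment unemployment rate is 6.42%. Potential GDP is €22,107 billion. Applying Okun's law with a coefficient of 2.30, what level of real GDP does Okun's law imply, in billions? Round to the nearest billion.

€21,263 billion

Unemployment gap = 8.08 - 6.42 = 1.66 points, so the output gap is -2.3 × 1.66 = -3.818%.
Actual GDP = 22107 × (1 - 3.818/100) = 22107 × 0.96182 ≈ 21263 billion.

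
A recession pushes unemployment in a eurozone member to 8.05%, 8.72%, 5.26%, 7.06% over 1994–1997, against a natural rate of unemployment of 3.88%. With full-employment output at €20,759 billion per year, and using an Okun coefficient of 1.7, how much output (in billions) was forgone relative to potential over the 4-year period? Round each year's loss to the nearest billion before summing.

Year 1994: gap = -1.7 × (8.05 - 3.88) = -7.089%, loss ≈ 20759 × 7.089/100 ≈ 1472.
Year 1995: gap = -1.7 × (8.72 - 3.88) = -8.228%, loss ≈ 20759 × 8.228/100 ≈ 1708.
Year 1996: gap = -1.7 × (5.26 - 3.88) = -2.346%, loss ≈ 20759 × 2.346/100 ≈ 487.
Year 1997: gap = -1.7 × (7.06 - 3.88) = -5.406%, loss ≈ 20759 × 5.406/100 ≈ 1122.
Total lost output = 1472 + 1708 + 487 + 1122 = 4789 billion.

€4,789 billion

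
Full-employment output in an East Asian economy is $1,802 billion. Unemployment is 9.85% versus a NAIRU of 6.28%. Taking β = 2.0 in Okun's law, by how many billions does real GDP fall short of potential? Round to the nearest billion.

$129 billion

Output gap = -2.0 × (9.85 - 6.28) = -2 × 3.57 = -7.14%.
Actual GDP ≈ 1802 × 0.9286 ≈ 1673 billion, so the shortfall is 1802 - 1673 = 129 billion.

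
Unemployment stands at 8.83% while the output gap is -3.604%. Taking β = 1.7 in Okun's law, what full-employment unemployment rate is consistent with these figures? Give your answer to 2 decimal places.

6.71%

From Okun's law, u - u* = -(output gap)/β = -(-3.604)/1.7 = 2.12 points.
So u* = 8.83 - 2.12 = 6.71%.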